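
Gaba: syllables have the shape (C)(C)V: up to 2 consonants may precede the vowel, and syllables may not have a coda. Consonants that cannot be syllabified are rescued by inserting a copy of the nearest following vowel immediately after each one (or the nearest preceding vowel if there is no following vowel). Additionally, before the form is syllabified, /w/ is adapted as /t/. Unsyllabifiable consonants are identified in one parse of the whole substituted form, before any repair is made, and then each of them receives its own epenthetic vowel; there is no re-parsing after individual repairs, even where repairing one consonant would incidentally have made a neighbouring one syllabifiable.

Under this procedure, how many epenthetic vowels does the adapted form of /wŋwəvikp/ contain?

3

After substitution the input is /tŋtəvikp/.
The unsyllabifiable consonants are /t/, /k/, /p/; each receives one epenthetic vowel.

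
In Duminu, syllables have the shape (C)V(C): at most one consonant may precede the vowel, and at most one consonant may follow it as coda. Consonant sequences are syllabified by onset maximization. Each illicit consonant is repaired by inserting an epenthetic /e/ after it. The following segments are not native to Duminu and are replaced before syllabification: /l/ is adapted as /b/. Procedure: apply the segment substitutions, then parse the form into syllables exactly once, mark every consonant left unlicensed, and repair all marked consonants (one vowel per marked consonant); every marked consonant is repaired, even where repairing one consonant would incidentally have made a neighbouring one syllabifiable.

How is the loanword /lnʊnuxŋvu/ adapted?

benʊnuxŋevu

Substitution: /l/ → /b/, giving /bnʊnuxŋvu/.
The consonants /b/, /ŋ/ cannot be parsed into a legal (C)V(C) syllable (at most one coda consonant is licensed; onsets are limited to one consonant).
Epenthesis after each stranded consonant: /b/ → /be/, /ŋ/ → /ŋe/.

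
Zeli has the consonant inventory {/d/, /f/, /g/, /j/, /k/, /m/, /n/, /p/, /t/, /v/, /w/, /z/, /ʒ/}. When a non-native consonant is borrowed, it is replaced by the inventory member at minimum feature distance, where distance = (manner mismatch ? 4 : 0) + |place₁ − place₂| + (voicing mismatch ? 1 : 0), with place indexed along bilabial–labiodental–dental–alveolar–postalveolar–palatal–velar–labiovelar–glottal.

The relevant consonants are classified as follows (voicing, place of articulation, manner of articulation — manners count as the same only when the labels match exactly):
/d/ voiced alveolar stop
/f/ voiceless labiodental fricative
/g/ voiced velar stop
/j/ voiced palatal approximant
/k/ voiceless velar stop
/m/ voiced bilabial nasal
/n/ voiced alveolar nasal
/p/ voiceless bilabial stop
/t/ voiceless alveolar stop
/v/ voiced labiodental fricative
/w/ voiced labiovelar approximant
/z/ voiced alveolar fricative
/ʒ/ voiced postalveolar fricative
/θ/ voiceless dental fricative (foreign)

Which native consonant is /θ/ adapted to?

f

/f/ is closest: same manner (fricative), place distance 1 (dental→labiodental), same voicing; total 1. Next closest is /v/ at distance 2.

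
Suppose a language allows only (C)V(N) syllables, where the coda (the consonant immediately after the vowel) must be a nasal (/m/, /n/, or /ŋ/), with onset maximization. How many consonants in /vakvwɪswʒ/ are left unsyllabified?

5

Syllabifying with onset maximization leaves /k/, /v/, /s/, /w/, /ʒ/ stranded (only a nasal (/m/, /n/, or /ŋ/) is licensed in coda position; onsets are limited to one consonant).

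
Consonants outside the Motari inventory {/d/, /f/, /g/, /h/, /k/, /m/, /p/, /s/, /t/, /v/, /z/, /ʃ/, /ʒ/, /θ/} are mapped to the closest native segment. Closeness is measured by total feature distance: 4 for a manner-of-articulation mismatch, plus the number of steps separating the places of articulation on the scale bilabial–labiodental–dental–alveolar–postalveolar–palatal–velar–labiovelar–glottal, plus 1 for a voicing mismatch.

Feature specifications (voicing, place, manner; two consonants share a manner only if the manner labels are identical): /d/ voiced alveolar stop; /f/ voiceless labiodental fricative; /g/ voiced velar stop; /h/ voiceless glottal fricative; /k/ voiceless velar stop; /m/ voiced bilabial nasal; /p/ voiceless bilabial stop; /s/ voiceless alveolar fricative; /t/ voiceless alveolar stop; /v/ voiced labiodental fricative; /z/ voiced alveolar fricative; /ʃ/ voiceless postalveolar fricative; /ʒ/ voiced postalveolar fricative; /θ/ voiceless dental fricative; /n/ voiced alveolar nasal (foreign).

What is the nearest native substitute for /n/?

/m/ is closest: same manner (nasal), place distance 3 (alveolar→bilabial), same voicing; total 3. Next closest is /d/ at distance 4.

m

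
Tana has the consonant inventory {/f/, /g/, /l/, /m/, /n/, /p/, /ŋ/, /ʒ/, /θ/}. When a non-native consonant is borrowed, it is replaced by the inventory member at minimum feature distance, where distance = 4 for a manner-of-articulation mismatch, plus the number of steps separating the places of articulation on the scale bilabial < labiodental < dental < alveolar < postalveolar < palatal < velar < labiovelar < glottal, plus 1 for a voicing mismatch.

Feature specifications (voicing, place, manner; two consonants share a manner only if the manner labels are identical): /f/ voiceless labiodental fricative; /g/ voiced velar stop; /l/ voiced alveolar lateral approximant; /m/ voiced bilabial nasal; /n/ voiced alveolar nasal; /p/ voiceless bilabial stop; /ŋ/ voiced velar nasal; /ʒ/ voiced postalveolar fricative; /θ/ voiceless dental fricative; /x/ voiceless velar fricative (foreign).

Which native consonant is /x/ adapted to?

ʒ

/ʒ/ is closest: same manner (fricative), place distance 2 (velar→postalveolar), voicing differs (+1); total 3. Next closest is /θ/ at distance 4.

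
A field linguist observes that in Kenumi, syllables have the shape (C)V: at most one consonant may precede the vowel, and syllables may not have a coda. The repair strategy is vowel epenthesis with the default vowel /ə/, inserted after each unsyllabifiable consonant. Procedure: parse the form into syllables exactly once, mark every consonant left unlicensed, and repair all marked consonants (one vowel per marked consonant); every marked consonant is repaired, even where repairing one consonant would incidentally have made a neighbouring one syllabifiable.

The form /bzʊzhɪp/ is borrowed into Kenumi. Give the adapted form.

bəzʊzəhɪpə

Under (C)V, the unsyllabifiable consonants are /b/, /z/, /p/ (no codas are permitted; onsets are limited to one consonant).
Inserting the epenthetic vowel yields /b/ → /bə/, /z/ → /zə/, /p/ → /pə/.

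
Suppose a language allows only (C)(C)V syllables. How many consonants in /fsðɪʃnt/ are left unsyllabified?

4

The consonants /f/, /ʃ/, /n/, /t/ cannot be parsed into a legal (C)(C)V syllable (no codas are permitted; onsets may contain at most 2 consonants).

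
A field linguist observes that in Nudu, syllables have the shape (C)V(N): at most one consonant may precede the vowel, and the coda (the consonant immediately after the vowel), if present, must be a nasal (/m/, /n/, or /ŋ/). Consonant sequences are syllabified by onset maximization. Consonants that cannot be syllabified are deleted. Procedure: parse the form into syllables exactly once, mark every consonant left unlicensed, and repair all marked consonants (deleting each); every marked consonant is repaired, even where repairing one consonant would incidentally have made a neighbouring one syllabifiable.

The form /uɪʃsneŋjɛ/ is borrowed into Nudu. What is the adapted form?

The consonants /ʃ/, /s/ cannot be parsed into a legal (C)V(N) syllable (only a nasal (/m/, /n/, or /ŋ/) is licensed in coda position; onsets are limited to one consonant).
Deletion applies to /ʃ/, /s/.

uɪneŋjɛ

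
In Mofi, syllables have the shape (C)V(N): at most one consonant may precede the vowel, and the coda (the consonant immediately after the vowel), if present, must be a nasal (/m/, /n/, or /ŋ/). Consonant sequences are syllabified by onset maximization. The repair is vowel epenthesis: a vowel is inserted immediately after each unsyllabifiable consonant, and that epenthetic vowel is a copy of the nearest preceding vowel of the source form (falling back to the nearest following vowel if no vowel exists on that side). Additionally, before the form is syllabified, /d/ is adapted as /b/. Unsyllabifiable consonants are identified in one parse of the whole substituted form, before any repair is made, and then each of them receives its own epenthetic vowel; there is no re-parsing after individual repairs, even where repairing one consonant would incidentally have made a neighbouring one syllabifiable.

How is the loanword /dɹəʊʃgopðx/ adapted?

Substitution: /d/ → /b/, giving /bɹəʊʃgopðx/.
The consonants /b/, /ʃ/, /p/, /ð/, /x/ cannot be parsed into a legal (C)V(N) syllable (only a nasal (/m/, /n/, or /ŋ/) is licensed in coda position; onsets are limited to one consonant).
Inserting the epenthetic vowel yields /b/ → /bə/, /ʃ/ → /ʃʊ/, /p/ → /po/, /ð/ → /ðo/, /x/ → /xo/.

bəɹəʊʃʊgopoðoxo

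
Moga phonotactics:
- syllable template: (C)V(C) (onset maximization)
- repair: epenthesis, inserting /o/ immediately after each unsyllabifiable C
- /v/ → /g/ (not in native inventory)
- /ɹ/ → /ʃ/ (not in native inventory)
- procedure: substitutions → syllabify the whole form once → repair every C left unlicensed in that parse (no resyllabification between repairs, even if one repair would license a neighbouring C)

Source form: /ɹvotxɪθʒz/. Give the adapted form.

Substitution: /ɹ/ → /ʃ/, /v/ → /g/, giving /ʃgotxɪθʒz/.
Under (C)V(C), the unsyllabifiable consonants are /ʃ/, /ʒ/, /z/ (at most one coda consonant is licensed; onsets are limited to one consonant).
Inserting the epenthetic vowel yields /ʃ/ → /ʃo/, /ʒ/ → /ʒo/, /z/ → /zo/.

ʃogotxɪθʒozo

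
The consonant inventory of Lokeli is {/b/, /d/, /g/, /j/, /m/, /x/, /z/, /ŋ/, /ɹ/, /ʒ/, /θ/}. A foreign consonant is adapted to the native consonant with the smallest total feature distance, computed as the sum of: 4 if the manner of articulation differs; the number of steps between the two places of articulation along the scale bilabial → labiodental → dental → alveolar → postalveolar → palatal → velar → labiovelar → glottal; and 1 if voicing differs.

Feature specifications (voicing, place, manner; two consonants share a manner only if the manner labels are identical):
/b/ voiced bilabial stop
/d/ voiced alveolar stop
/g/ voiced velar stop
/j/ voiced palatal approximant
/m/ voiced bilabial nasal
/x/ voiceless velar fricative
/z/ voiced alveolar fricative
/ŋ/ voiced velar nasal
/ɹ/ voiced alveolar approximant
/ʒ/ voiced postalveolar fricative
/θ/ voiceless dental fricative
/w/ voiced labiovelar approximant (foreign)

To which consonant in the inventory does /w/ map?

/j/ is closest: same manner (approximant), place distance 2 (labiovelar→palatal), same voicing; total 2. Next closest is /ɹ/ at distance 4.

j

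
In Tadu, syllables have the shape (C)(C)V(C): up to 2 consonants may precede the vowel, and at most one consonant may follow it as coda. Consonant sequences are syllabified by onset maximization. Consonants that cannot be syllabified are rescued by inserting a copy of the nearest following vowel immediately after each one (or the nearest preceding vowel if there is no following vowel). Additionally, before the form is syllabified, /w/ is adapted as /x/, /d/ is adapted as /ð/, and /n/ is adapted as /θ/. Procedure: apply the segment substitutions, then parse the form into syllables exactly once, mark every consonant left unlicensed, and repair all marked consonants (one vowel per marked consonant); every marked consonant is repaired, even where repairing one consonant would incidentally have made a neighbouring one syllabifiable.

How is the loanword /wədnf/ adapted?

xəðθəfə

Substitution: /w/ → /x/, /d/ → /ð/, /n/ → /θ/, giving /xəðθf/.
Under (C)(C)V(C), the unsyllabifiable consonants are /θ/, /f/ (at most one coda consonant is licensed; onsets may contain at most 2 consonants).
Epenthesis after each stranded consonant: /θ/ → /θə/, /f/ → /fə/.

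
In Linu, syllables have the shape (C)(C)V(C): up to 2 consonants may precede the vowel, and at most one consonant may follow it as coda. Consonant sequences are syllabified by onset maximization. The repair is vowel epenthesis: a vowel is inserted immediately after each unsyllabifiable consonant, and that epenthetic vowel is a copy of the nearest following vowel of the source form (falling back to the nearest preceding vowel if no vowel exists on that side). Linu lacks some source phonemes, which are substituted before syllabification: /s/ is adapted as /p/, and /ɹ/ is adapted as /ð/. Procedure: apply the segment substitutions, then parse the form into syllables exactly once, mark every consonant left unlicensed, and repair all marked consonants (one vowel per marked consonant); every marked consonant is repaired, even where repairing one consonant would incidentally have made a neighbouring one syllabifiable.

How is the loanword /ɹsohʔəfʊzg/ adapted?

ðpohʔəfʊzgʊ

Substitution: /ɹ/ → /ð/, /s/ → /p/, giving /ðpohʔəfʊzg/.
Under (C)(C)V(C), the unsyllabifiable consonants are /g/ (at most one coda consonant is licensed; onsets may contain at most 2 consonants).
Each unlicensed consonant becomes the onset of a new syllable: /g/ → /gʊ/.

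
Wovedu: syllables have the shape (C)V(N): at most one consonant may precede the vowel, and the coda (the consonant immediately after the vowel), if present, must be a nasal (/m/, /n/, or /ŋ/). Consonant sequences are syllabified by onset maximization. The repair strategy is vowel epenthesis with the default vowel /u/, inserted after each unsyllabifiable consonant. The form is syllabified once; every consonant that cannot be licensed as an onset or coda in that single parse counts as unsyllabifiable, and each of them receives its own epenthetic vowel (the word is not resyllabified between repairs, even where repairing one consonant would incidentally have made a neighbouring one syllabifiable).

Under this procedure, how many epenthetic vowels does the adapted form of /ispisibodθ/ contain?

The unsyllabifiable consonants are /s/, /d/, /θ/; each receives one epenthetic vowel.

3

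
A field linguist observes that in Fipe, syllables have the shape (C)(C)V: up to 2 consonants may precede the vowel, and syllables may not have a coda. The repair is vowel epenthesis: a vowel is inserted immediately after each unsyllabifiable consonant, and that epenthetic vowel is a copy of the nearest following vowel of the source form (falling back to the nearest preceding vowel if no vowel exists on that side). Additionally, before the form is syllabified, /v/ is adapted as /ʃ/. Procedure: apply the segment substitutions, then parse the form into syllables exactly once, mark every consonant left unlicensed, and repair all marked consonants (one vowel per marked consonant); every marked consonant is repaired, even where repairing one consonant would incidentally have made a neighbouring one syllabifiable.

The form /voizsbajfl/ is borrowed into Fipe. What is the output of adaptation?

Substitution: /v/ → /ʃ/, giving /ʃoizsbajfl/.
Under (C)(C)V, the unsyllabifiable consonants are /z/, /j/, /f/, /l/ (no codas are permitted; onsets may contain at most 2 consonants).
Epenthesis after each stranded consonant: /z/ → /za/, /j/ → /ja/, /f/ → /fa/, /l/ → /la/.

ʃoizasbajafala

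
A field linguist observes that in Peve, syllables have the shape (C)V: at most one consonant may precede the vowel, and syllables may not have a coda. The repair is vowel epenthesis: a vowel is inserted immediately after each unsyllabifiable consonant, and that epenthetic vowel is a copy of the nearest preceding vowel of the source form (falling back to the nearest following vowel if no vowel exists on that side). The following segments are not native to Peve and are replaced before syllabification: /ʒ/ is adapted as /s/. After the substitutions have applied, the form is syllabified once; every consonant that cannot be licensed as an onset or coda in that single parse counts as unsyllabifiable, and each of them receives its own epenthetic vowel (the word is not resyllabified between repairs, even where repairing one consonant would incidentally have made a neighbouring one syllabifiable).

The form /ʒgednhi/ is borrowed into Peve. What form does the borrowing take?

segedenehi

Substitution: /ʒ/ → /s/, giving /sgednhi/.
Syllabifying with onset maximization leaves /s/, /d/, /n/ stranded (no codas are permitted; onsets are limited to one consonant).
Epenthesis after each stranded consonant: /s/ → /se/, /d/ → /de/, /n/ → /ne/.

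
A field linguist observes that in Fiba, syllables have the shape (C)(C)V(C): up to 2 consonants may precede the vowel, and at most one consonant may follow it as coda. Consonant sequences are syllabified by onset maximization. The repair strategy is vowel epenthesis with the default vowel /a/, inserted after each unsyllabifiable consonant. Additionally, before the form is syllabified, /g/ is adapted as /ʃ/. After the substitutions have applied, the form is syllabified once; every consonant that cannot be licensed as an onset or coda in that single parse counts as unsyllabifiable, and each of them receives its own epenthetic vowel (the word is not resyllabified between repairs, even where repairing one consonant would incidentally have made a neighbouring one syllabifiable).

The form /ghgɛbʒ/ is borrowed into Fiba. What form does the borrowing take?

Substitution: /g/ → /ʃ/, giving /ʃhʃɛbʒ/.
The consonants /ʃ/, /ʒ/ cannot be parsed into a legal (C)(C)V(C) syllable (at most one coda consonant is licensed; onsets may contain at most 2 consonants).
Epenthesis after each stranded consonant: /ʃ/ → /ʃa/, /ʒ/ → /ʒa/.

ʃahʃɛbʒa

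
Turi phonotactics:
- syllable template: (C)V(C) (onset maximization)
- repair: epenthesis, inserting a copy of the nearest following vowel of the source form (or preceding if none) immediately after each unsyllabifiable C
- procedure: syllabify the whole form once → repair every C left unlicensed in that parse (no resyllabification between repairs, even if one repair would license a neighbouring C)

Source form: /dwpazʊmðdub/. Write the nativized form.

The consonants /d/, /w/, /ð/ cannot be parsed into a legal (C)V(C) syllable (at most one coda consonant is licensed; onsets are limited to one consonant).
Each unlicensed consonant becomes the onset of a new syllable: /d/ → /da/, /w/ → /wa/, /ð/ → /ðu/.

dawapazʊmðudub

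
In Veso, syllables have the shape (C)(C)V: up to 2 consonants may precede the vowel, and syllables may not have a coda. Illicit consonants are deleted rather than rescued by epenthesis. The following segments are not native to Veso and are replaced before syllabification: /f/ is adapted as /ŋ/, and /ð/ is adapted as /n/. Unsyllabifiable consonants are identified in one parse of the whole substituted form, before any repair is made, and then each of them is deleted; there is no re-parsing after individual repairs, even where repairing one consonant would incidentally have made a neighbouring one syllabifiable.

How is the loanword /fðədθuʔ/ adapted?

ŋnədθu

Substitution: /f/ → /ŋ/, /ð/ → /n/, giving /ŋnədθuʔ/.
Under (C)(C)V, the unsyllabifiable consonants are /ʔ/ (no codas are permitted; onsets may contain at most 2 consonants).
Deletion applies to /ʔ/.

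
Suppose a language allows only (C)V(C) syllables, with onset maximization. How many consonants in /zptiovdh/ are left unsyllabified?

Syllabifying with onset maximization leaves /z/, /p/, /d/, /h/ stranded (at most one coda consonant is licensed; onsets are limited to one consonant).

4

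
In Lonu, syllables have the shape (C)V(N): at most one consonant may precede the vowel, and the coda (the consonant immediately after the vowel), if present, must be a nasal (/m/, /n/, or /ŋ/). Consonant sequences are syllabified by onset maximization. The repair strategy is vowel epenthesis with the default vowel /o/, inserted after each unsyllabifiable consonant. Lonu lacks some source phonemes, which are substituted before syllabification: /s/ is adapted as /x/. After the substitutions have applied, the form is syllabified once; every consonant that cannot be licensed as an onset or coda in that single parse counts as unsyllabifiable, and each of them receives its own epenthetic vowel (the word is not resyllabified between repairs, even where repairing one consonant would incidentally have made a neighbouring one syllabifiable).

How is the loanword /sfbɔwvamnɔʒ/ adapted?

xofobɔwovamnɔʒo

Substitution: /s/ → /x/, giving /xfbɔwvamnɔʒ/.
Under (C)V(N), the unsyllabifiable consonants are /x/, /f/, /w/, /ʒ/ (only a nasal (/m/, /n/, or /ŋ/) is licensed in coda position; onsets are limited to one consonant).
Each unlicensed consonant becomes the onset of a new syllable: /x/ → /xo/, /f/ → /fo/, /w/ → /wo/, /ʒ/ → /ʒo/.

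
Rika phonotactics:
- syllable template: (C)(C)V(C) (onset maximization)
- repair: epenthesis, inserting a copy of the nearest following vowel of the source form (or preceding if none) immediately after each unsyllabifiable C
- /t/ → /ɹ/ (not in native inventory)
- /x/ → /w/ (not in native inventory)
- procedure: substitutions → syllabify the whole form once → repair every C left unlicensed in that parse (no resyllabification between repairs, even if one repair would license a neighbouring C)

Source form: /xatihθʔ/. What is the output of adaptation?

waɹihθiʔi

Substitution: /x/ → /w/, /t/ → /ɹ/, giving /waɹihθʔ/.
Syllabifying with onset maximization leaves /θ/, /ʔ/ stranded (at most one coda consonant is licensed; onsets may contain at most 2 consonants).
Inserting the epenthetic vowel yields /θ/ → /θi/, /ʔ/ → /ʔi/.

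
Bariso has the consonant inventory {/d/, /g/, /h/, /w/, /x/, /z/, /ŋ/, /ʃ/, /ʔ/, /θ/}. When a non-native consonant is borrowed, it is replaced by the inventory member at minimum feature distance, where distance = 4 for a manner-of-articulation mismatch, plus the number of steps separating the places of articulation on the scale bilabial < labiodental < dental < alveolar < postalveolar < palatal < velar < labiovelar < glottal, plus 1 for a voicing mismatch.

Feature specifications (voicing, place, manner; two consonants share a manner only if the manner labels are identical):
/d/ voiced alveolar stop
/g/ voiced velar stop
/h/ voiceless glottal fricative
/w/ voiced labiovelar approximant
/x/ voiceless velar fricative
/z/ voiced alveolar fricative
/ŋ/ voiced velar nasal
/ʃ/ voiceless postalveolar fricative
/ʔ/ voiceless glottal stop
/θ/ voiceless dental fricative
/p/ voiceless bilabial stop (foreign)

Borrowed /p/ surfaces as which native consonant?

/d/ is closest: same manner (stop), place distance 3 (bilabial→alveolar), voicing differs (+1); total 4. Next closest is /θ/ at distance 6.

d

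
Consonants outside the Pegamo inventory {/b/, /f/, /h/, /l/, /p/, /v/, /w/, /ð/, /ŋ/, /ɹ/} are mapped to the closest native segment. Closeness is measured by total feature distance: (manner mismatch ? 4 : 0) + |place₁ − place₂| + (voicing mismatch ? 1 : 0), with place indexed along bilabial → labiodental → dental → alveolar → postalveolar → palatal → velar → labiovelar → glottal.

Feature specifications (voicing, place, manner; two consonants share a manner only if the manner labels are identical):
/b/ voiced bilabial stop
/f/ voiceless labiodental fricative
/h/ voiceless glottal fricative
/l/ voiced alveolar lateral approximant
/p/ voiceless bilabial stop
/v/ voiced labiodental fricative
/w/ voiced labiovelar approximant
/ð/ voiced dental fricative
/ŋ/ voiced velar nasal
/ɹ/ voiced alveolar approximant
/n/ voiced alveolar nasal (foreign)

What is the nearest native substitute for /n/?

/ŋ/ is closest: same manner (nasal), place distance 3 (alveolar→velar), same voicing; total 3. Next closest is /l/ at distance 4.

ŋ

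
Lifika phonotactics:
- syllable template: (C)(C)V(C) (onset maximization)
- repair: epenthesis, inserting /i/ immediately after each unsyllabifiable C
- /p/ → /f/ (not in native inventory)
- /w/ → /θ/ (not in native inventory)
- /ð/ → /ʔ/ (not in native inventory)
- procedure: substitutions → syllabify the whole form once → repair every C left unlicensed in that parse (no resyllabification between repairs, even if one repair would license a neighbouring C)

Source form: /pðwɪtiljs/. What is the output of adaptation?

Substitution: /p/ → /f/, /ð/ → /ʔ/, /w/ → /θ/, giving /fʔθɪtiljs/.
Syllabifying with onset maximization leaves /f/, /j/, /s/ stranded (at most one coda consonant is licensed; onsets may contain at most 2 consonants).
Epenthesis after each stranded consonant: /f/ → /fi/, /j/ → /ji/, /s/ → /si/.

fiʔθɪtiljisi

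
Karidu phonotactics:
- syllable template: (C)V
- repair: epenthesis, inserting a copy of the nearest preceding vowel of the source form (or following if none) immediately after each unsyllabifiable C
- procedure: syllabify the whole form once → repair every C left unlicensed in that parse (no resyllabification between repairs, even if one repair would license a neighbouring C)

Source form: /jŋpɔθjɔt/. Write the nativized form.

Under (C)V, the unsyllabifiable consonants are /j/, /ŋ/, /θ/, /t/ (no codas are permitted; onsets are limited to one consonant).
Inserting the epenthetic vowel yields /j/ → /jɔ/, /ŋ/ → /ŋɔ/, /θ/ → /θɔ/, /t/ → /tɔ/.

jɔŋɔpɔθɔjɔtɔ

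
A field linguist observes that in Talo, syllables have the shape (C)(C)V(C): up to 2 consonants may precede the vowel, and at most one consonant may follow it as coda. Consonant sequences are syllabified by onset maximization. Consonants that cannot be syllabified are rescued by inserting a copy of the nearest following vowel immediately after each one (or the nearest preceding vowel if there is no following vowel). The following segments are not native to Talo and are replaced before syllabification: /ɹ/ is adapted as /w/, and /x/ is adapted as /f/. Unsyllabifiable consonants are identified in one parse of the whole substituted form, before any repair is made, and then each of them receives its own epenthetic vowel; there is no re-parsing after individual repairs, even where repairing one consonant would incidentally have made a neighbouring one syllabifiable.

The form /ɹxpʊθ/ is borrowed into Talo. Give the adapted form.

wʊfpʊθ

Substitution: /ɹ/ → /w/, /x/ → /f/, giving /wfpʊθ/.
Syllabifying with onset maximization leaves /w/ stranded (at most one coda consonant is licensed; onsets may contain at most 2 consonants).
Inserting the epenthetic vowel yields /w/ → /wʊ/.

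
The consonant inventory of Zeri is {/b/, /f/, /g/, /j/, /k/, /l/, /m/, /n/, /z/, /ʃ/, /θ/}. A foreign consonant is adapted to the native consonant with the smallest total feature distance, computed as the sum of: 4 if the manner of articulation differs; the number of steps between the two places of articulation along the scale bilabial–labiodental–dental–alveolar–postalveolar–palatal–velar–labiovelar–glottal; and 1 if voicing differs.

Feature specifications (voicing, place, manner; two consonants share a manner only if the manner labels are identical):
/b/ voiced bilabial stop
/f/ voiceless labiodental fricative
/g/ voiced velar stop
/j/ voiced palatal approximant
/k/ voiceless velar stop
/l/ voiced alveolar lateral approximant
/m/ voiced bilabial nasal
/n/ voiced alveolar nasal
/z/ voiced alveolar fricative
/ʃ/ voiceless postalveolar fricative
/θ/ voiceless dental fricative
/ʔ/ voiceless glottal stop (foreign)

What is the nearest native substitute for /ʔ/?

/k/ is closest: same manner (stop), place distance 2 (glottal→velar), same voicing; total 2. Next closest is /g/ at distance 3.

k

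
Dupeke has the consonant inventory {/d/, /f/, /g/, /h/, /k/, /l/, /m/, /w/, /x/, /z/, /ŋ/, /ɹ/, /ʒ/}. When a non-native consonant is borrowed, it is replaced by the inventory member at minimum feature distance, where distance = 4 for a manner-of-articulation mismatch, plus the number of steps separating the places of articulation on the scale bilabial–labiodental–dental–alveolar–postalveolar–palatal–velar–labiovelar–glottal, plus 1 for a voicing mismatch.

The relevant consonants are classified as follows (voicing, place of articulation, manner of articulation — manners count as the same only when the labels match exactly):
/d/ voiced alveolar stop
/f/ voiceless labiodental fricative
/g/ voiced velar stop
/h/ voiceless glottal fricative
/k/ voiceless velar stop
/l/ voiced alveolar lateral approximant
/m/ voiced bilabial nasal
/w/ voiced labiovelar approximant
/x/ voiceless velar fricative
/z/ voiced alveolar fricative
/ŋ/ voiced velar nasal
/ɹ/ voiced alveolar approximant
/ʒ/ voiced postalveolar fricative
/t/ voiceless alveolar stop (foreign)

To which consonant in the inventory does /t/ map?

/d/ is closest: same manner (stop), place distance 0 (alveolar→alveolar), voicing differs (+1); total 1. Next closest is /k/ at distance 3.

d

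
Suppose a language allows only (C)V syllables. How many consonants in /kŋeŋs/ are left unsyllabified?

3

Syllabifying with onset maximization leaves /k/, /ŋ/, /s/ stranded (no codas are permitted; onsets are limited to one consonant).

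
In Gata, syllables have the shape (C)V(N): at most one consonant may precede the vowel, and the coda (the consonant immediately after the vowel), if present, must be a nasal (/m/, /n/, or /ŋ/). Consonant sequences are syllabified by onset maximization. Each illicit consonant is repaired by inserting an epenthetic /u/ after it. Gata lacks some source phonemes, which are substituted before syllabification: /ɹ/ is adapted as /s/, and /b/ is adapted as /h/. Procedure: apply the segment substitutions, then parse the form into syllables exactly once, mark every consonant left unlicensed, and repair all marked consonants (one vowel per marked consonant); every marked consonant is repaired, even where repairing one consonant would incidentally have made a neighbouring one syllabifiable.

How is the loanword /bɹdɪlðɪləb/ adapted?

husudɪluðɪləhu

Substitution: /b/ → /h/, /ɹ/ → /s/, giving /hsdɪlðɪləh/.
The consonants /h/, /s/, /l/, /h/ cannot be parsed into a legal (C)V(N) syllable (only a nasal (/m/, /n/, or /ŋ/) is licensed in coda position; onsets are limited to one consonant).
Each unlicensed consonant becomes the onset of a new syllable: /h/ → /hu/, /s/ → /su/, /l/ → /lu/, /h/ → /hu/.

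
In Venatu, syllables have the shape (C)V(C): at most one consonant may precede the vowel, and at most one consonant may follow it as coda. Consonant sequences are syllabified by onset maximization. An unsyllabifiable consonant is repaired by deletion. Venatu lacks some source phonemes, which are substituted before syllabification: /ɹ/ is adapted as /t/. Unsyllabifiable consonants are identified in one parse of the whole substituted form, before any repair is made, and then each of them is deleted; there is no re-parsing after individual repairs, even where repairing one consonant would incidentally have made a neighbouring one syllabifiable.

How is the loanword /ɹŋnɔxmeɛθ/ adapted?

nɔxmeɛθ

Substitution: /ɹ/ → /t/, giving /tŋnɔxmeɛθ/.
The consonants /t/, /ŋ/ cannot be parsed into a legal (C)V(C) syllable (at most one coda consonant is licensed; onsets are limited to one consonant).
Deleting the stranded consonants removes /t/, /ŋ/.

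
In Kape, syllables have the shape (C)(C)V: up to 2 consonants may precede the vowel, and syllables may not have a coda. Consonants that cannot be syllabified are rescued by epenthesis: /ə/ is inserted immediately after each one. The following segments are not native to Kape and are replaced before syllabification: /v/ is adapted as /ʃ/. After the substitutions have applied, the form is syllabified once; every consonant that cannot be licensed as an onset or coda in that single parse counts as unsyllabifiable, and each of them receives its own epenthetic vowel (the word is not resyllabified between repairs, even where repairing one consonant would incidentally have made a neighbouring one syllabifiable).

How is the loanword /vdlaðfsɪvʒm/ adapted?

ʃədlaðəfsɪʃəʒəmə

Substitution: /v/ → /ʃ/, giving /ʃdlaðfsɪʃʒm/.
Under (C)(C)V, the unsyllabifiable consonants are /ʃ/, /ð/, /ʃ/, /ʒ/, /m/ (no codas are permitted; onsets may contain at most 2 consonants).
Epenthesis after each stranded consonant: /ʃ/ → /ʃə/, /ð/ → /ðə/, /ʃ/ → /ʃə/, /ʒ/ → /ʒə/, /m/ → /mə/.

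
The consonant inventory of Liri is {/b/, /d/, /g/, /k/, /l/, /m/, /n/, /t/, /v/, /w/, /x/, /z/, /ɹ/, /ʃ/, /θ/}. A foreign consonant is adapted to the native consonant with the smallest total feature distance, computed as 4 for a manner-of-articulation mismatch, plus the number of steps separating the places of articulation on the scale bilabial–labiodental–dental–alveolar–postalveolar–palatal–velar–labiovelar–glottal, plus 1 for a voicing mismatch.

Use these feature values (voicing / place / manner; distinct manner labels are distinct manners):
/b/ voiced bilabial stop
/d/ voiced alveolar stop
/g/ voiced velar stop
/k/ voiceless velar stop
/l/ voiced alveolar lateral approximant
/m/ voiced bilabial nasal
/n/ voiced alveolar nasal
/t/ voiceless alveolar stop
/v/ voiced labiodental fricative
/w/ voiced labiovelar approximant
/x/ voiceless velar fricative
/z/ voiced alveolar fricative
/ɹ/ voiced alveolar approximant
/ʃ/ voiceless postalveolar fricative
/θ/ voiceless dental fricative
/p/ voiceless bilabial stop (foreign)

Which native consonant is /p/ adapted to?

b

/b/ is closest: same manner (stop), place distance 0 (bilabial→bilabial), voicing differs (+1); total 1. Next closest is /t/ at distance 3.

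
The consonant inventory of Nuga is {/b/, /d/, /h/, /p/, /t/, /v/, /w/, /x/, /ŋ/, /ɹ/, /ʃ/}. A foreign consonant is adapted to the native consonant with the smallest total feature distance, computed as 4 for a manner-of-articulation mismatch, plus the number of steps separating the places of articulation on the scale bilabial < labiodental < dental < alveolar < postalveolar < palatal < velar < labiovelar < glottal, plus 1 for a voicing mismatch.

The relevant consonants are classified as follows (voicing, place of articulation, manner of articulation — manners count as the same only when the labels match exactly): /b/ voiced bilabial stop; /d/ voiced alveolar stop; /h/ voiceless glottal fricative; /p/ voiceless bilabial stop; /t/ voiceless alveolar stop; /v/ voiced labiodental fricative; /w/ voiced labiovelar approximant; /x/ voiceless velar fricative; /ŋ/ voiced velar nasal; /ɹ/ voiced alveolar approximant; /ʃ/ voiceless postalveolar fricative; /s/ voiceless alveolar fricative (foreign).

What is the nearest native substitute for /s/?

/ʃ/ is closest: same manner (fricative), place distance 1 (alveolar→postalveolar), same voicing; total 1. Next closest is /v/ at distance 3.

ʃ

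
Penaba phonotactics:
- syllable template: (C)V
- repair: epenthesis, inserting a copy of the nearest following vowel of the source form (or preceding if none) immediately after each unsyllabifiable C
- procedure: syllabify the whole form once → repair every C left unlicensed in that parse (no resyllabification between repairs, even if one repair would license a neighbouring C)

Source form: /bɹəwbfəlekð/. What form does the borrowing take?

The consonants /b/, /w/, /b/, /k/, /ð/ cannot be parsed into a legal (C)V syllable (no codas are permitted; onsets are limited to one consonant).
Epenthesis after each stranded consonant: /b/ → /bə/, /w/ → /wə/, /b/ → /bə/, /k/ → /ke/, /ð/ → /ðe/.

bəɹəwəbəfəlekeðe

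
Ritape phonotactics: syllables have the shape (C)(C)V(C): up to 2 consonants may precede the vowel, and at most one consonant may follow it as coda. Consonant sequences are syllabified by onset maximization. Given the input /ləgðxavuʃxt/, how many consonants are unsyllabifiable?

2

Syllabifying with onset maximization leaves /x/, /t/ stranded (at most one coda consonant is licensed; onsets may contain at most 2 consonants).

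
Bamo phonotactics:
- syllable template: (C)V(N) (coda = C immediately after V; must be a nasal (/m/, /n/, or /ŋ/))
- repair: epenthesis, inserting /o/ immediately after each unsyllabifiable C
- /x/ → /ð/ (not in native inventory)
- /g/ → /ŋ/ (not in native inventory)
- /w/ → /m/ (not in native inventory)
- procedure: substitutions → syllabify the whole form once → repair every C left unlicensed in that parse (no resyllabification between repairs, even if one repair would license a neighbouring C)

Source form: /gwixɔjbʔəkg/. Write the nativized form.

ŋomiðɔjoboʔəkoŋo

Substitution: /g/ → /ŋ/, /w/ → /m/, /x/ → /ð/, giving /ŋmiðɔjbʔəkŋ/.
The consonants /ŋ/, /j/, /b/, /k/, /ŋ/ cannot be parsed into a legal (C)V(N) syllable (only a nasal (/m/, /n/, or /ŋ/) is licensed in coda position; onsets are limited to one consonant).
Epenthesis after each stranded consonant: /ŋ/ → /ŋo/, /j/ → /jo/, /b/ → /bo/, /k/ → /ko/, /ŋ/ → /ŋo/.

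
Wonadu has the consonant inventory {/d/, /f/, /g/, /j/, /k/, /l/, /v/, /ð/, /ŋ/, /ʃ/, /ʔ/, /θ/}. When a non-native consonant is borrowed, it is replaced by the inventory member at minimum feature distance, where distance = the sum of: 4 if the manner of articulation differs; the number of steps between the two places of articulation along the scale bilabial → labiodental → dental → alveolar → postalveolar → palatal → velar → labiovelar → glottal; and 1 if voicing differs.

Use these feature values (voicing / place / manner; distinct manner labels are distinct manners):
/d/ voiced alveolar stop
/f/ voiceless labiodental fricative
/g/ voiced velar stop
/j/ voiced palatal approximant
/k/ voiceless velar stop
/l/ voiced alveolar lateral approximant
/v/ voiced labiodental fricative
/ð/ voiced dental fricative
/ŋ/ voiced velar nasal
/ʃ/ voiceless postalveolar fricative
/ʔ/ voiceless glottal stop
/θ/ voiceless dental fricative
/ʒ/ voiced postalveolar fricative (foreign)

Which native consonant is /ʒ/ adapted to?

/ʃ/ is closest: same manner (fricative), place distance 0 (postalveolar→postalveolar), voicing differs (+1); total 1. Next closest is /ð/ at distance 2.

ʃ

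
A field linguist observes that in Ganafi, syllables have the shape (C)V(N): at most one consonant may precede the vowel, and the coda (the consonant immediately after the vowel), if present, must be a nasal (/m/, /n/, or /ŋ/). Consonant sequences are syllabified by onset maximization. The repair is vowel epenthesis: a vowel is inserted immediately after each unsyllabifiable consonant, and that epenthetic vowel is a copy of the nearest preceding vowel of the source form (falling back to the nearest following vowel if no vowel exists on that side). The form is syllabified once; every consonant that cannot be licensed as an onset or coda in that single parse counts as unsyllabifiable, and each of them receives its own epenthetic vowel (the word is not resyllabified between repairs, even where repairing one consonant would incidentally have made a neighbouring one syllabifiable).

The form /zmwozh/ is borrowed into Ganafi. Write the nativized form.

zomowozoho

Under (C)V(N), the unsyllabifiable consonants are /z/, /m/, /z/, /h/ (only a nasal (/m/, /n/, or /ŋ/) is licensed in coda position; onsets are limited to one consonant).
Each unlicensed consonant becomes the onset of a new syllable: /z/ → /zo/, /m/ → /mo/, /z/ → /zo/, /h/ → /ho/.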